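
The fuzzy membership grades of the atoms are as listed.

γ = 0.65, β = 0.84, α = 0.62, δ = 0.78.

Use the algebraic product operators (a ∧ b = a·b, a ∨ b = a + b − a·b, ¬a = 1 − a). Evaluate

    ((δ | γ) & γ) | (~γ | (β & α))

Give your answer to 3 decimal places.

δ | γ = a + b − a·b on (0.7800, 0.6500) = 0.9230
(δ | γ) & γ = a·b on (0.9230, 0.6500) = 0.6000
~γ = 1 − 0.6500 = 0.3500
β & α = a·b on (0.8400, 0.6200) = 0.5208
~γ | (β & α) = a + b − a·b on (0.3500, 0.5208) = 0.6885
((δ | γ) & γ) | (~γ | (β & α)) = a + b − a·b on (0.6000, 0.6885) = 0.8754

0.875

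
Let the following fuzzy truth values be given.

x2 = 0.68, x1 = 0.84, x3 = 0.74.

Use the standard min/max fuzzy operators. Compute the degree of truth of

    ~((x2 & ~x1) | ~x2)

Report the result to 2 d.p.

~x1 = 1 − 0.84 = 0.16
x2 & ~x1 = min(a, b) on (0.68, 0.16) = 0.16
~x2 = 1 − 0.68 = 0.32
(x2 & ~x1) | ~x2 = max(a, b) on (0.16, 0.32) = 0.32
~((x2 & ~x1) | ~x2) = 1 − 0.32 = 0.68

0.68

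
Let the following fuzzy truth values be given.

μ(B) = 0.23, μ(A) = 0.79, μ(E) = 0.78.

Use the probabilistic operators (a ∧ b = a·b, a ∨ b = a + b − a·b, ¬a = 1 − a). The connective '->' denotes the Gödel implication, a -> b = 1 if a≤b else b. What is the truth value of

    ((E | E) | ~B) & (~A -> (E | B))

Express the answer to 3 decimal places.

0.989

E | E = a + b − a·b on (0.7800, 0.7800) = 0.9516
~B = 1 − 0.2300 = 0.7700
(E | E) | ~B = a + b − a·b on (0.9516, 0.7700) = 0.9889
~A = 1 − 0.7900 = 0.2100
E | B = a + b − a·b on (0.7800, 0.2300) = 0.8306
~A -> (E | B)  [Gödel: 1 if a≤b else b] with a=0.2100, b=0.8306 → 1.0000
((E | E) | ~B) & (~A -> (E | B)) = a·b on (0.9889, 1.0000) = 0.9889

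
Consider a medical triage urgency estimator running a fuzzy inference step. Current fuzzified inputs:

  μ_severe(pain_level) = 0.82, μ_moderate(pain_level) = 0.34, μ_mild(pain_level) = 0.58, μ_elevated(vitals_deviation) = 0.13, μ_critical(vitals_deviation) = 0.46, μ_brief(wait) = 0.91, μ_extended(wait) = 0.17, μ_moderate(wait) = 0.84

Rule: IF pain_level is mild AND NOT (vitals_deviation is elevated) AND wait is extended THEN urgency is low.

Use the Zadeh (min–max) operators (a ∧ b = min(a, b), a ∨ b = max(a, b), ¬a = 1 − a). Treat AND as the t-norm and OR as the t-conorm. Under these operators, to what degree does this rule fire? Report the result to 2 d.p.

0.17

firing strength: mild=0.58, ¬elevated=1−0.13=0.87, extended=0.17; AND[min(a, b)] → w = 0.17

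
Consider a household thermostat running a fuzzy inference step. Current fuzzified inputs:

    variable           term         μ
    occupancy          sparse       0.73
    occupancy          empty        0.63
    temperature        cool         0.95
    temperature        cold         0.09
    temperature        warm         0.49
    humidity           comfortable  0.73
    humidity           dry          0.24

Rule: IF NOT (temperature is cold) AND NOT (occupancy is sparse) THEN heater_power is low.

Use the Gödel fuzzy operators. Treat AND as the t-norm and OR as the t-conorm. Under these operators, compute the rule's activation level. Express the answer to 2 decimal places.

0.27

firing strength: ¬cold=1−0.09=0.91, ¬sparse=1−0.73=0.27; AND[min(a, b)] → w = 0.27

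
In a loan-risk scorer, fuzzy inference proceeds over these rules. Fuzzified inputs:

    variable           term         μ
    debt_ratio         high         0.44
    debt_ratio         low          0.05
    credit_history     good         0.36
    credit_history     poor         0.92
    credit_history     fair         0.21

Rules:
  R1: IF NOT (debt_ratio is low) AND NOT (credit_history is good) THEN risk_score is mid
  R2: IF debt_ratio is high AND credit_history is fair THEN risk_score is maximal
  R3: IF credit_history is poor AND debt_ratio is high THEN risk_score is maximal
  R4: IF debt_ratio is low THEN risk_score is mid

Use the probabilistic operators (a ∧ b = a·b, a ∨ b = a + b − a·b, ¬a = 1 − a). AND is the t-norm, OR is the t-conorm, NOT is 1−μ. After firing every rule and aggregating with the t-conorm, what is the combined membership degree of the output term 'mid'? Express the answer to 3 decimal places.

R1: ¬low=1−0.05=0.95, ¬good=1−0.36=0.64; AND[a·b] → w = 0.6080
R2: high=0.44, fair=0.21; AND[a·b] → w = 0.0924
R3: poor=0.92, high=0.44; AND[a·b] → w = 0.4048
R4: low=0.05 → w = 0.0500
Rules with consequent 'mid': {R1, R4} → strengths 0.6080, 0.0500
Aggregate via t-conorm [a + b − a·b]: 0.6276

0.628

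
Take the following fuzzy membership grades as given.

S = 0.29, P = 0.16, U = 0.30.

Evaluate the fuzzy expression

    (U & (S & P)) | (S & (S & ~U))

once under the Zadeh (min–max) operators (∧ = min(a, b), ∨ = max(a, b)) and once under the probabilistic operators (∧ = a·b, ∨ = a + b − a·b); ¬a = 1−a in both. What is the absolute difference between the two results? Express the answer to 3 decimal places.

0.218

Under Zadeh (min–max):
  S & P = min(a, b) on (0.29, 0.16) = 0.16
  U & (S & P) = min(a, b) on (0.30, 0.16) = 0.16
  ~U = 1 − 0.30 = 0.70
  S & ~U = min(a, b) on (0.29, 0.70) = 0.29
  S & (S & ~U) = min(a, b) on (0.29, 0.29) = 0.29
  (U & (S & P)) | (S & (S & ~U)) = max(a, b) on (0.16, 0.29) = 0.29
  → value = 0.2900
Under probabilistic:
  S & P = a·b on (0.2900, 0.1600) = 0.0464
  U & (S & P) = a·b on (0.3000, 0.0464) = 0.0139
  ~U = 1 − 0.3000 = 0.7000
  S & ~U = a·b on (0.2900, 0.7000) = 0.2030
  S & (S & ~U) = a·b on (0.2900, 0.2030) = 0.0589
  (U & (S & P)) | (S & (S & ~U)) = a + b − a·b on (0.0139, 0.0589) = 0.0720
  → value = 0.0720
|0.2900 − 0.0720| = 0.218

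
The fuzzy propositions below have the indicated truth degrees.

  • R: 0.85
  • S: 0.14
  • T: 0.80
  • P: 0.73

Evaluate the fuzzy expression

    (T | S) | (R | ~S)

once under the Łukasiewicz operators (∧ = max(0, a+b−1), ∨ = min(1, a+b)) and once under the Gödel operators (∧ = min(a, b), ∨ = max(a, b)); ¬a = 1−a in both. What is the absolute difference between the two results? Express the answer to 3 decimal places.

Under Łukasiewicz:
  T | S = min(1, a+b) on (0.80, 0.14) = 0.94
  ~S = 1 − 0.14 = 0.86
  R | ~S = min(1, a+b) on (0.85, 0.86) = 1.00
  (T | S) | (R | ~S) = min(1, a+b) on (0.94, 1.00) = 1.00
  → value = 1.0000
Under Gödel:
  T | S = max(a, b) on (0.80, 0.14) = 0.80
  ~S = 1 − 0.14 = 0.86
  R | ~S = max(a, b) on (0.85, 0.86) = 0.86
  (T | S) | (R | ~S) = max(a, b) on (0.80, 0.86) = 0.86
  → value = 0.8600
|1.0000 − 0.8600| = 0.140

0.140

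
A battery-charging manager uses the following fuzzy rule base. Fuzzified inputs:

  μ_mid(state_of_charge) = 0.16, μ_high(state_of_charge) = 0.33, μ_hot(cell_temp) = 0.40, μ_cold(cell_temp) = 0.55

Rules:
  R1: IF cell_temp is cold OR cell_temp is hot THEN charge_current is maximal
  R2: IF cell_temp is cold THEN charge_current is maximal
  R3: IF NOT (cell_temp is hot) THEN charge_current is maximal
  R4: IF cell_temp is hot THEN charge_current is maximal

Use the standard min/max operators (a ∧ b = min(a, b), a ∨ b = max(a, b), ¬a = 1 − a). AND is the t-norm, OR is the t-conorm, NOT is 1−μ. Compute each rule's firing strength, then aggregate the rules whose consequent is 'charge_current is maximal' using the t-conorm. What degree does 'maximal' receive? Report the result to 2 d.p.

0.60

R1: cold=0.55, hot=0.40; OR[max(a, b)] → w = 0.55
R2: cold=0.55 → w = 0.55
R3: ¬hot=1−0.40=0.60 → w = 0.60
R4: hot=0.40 → w = 0.40
Rules with consequent 'maximal': {R1, R2, R3, R4} → strengths 0.55, 0.55, 0.60, 0.40
Aggregate via t-conorm [max(a, b)]: 0.60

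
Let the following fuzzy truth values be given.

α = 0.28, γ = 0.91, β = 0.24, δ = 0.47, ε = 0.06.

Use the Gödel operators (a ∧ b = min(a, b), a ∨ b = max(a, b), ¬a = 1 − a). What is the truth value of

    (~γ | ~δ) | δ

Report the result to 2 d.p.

0.53

~γ = 1 − 0.91 = 0.09
~δ = 1 − 0.47 = 0.53
~γ | ~δ = max(a, b) on (0.09, 0.53) = 0.53
(~γ | ~δ) | δ = max(a, b) on (0.53, 0.47) = 0.53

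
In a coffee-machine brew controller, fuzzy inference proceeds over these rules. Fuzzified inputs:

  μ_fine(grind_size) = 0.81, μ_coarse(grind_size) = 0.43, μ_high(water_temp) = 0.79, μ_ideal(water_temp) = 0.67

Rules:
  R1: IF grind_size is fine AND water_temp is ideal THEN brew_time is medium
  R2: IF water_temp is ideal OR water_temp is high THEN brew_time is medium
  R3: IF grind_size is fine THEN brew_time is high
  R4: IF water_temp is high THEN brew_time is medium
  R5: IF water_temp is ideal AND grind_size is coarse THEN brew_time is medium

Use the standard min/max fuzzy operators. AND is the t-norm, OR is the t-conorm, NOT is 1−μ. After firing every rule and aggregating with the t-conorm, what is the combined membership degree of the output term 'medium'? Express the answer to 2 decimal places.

0.79

R1: fine=0.81, ideal=0.67; AND[min(a, b)] → w = 0.67
R2: ideal=0.67, high=0.79; OR[max(a, b)] → w = 0.79
R3: fine=0.81 → w = 0.81
R4: high=0.79 → w = 0.79
R5: ideal=0.67, coarse=0.43; AND[min(a, b)] → w = 0.43
Rules with consequent 'medium': {R1, R2, R4, R5} → strengths 0.67, 0.79, 0.79, 0.43
Aggregate via t-conorm [max(a, b)]: 0.79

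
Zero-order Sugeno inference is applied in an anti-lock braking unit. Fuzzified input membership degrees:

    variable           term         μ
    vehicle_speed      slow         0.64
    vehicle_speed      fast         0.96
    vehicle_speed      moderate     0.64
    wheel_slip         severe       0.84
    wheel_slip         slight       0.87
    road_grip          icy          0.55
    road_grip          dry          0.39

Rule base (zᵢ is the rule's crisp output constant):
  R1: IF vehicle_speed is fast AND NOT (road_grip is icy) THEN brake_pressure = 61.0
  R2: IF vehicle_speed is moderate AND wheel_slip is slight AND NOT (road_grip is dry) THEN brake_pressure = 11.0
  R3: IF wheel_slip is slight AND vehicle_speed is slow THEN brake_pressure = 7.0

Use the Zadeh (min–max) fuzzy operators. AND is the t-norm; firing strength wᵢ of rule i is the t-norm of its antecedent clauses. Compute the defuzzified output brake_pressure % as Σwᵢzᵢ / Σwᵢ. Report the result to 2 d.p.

22.73

R1 (z=61.0): fast=0.96, ¬icy=1−0.55=0.45; AND[min(a, b)] → w = 0.45
R2 (z=11.0): moderate=0.64, slight=0.87, ¬dry=1−0.39=0.61; AND[min(a, b)] → w = 0.61
R3 (z=7.0): slight=0.87, slow=0.64; AND[min(a, b)] → w = 0.64
Weighted average = (0.45·61.0 + 0.61·11.0 + 0.64·7.0) / (0.45 + 0.61 + 0.64)
  = 38.6400 / 1.7000 = 22.73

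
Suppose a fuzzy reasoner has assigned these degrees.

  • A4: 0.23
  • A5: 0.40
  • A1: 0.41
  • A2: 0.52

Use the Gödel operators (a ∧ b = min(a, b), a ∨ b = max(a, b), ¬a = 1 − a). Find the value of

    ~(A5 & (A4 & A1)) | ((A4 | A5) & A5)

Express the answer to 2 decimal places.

A4 & A1 = min(a, b) on (0.23, 0.41) = 0.23
A5 & (A4 & A1) = min(a, b) on (0.40, 0.23) = 0.23
~(A5 & (A4 & A1)) = 1 − 0.23 = 0.77
A4 | A5 = max(a, b) on (0.23, 0.40) = 0.40
(A4 | A5) & A5 = min(a, b) on (0.40, 0.40) = 0.40
~(A5 & (A4 & A1)) | ((A4 | A5) & A5) = max(a, b) on (0.77, 0.40) = 0.77

0.77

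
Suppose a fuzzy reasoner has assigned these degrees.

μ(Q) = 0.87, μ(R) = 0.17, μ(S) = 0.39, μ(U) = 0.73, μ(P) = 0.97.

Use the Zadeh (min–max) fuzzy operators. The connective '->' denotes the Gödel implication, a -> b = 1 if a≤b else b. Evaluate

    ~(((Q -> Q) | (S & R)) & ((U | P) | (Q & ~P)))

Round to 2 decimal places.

Q -> Q  [Gödel: 1 if a≤b else b] with a=0.87, b=0.87 → 1.00
S & R = min(a, b) on (0.39, 0.17) = 0.17
(Q -> Q) | (S & R) = max(a, b) on (1.00, 0.17) = 1.00
U | P = max(a, b) on (0.73, 0.97) = 0.97
~P = 1 − 0.97 = 0.03
Q & ~P = min(a, b) on (0.87, 0.03) = 0.03
(U | P) | (Q & ~P) = max(a, b) on (0.97, 0.03) = 0.97
((Q -> Q) | (S & R)) & ((U | P) | (Q & ~P)) = min(a, b) on (1.00, 0.97) = 0.97
~(((Q -> Q) | (S & R)) & ((U | P) | (Q & ~P))) = 1 − 0.97 = 0.03

0.03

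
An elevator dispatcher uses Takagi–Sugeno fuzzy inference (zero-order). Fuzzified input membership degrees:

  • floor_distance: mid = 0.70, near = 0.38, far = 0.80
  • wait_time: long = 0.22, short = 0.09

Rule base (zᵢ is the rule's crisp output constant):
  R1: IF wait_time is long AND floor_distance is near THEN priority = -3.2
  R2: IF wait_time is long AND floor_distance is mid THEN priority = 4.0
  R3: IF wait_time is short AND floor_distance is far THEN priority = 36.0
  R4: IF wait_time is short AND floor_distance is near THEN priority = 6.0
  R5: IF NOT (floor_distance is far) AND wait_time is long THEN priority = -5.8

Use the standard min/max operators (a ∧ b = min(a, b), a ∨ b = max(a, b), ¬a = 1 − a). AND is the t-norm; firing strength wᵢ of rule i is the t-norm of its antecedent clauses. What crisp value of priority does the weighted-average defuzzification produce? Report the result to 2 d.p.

3.41

R1 (z=-3.2): long=0.22, near=0.38; AND[min(a, b)] → w = 0.22
R2 (z=4.0): long=0.22, mid=0.70; AND[min(a, b)] → w = 0.22
R3 (z=36.0): short=0.09, far=0.80; AND[min(a, b)] → w = 0.09
R4 (z=6.0): short=0.09, near=0.38; AND[min(a, b)] → w = 0.09
R5 (z=-5.8): ¬far=1−0.80=0.20, long=0.22; AND[min(a, b)] → w = 0.20
Weighted average = (0.22·-3.2 + 0.22·4.0 + 0.09·36.0 + 0.09·6.0 + 0.20·-5.8) / (0.22 + 0.22 + 0.09 + 0.09 + 0.20)
  = 2.7960 / 0.8200 = 3.41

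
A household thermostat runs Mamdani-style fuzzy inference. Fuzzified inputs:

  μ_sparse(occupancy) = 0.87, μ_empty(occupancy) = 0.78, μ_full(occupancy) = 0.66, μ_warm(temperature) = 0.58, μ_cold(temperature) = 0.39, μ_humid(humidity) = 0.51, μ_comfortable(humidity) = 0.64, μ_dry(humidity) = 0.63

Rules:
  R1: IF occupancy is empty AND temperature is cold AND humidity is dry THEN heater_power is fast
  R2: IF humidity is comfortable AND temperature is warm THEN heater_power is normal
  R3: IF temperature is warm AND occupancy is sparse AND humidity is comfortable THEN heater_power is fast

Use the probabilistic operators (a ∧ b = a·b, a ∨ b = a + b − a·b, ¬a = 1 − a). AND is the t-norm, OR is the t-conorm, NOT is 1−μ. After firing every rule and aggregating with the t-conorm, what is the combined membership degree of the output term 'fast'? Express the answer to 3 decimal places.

0.453

R1: empty=0.78, cold=0.39, dry=0.63; AND[a·b] → w = 0.1916
R2: comfortable=0.64, warm=0.58; AND[a·b] → w = 0.3712
R3: warm=0.58, sparse=0.87, comfortable=0.64; AND[a·b] → w = 0.3229
Rules with consequent 'fast': {R1, R3} → strengths 0.1916, 0.3229
Aggregate via t-conorm [a + b − a·b]: 0.4527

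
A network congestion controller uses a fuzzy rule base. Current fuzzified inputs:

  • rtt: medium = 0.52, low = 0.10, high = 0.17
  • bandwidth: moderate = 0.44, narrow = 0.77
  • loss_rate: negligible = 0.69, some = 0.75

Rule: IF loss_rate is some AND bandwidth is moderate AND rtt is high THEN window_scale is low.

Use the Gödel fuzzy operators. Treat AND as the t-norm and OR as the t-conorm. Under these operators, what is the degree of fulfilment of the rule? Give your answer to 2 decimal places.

firing strength: some=0.75, moderate=0.44, high=0.17; AND[min(a, b)] → w = 0.17

0.17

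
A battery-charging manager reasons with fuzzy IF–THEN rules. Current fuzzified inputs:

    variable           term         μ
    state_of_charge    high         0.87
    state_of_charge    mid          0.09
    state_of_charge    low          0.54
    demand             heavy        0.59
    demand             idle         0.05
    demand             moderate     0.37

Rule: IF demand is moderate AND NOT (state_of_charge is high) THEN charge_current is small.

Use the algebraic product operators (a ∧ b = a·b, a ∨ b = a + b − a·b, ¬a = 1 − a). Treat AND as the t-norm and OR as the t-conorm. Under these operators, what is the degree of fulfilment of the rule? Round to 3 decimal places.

firing strength: moderate=0.37, ¬high=1−0.87=0.13; AND[a·b] → w = 0.0481

0.048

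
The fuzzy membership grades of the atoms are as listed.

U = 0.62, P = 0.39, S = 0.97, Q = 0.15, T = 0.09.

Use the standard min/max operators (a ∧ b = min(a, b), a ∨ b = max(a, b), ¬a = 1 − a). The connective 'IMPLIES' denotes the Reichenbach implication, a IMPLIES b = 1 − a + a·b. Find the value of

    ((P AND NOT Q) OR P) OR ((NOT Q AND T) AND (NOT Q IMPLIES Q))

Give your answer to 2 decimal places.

0.39

NOT Q = 1 − 0.15 = 0.85
P AND NOT Q = min(a, b) on (0.39, 0.85) = 0.39
(P AND NOT Q) OR P = max(a, b) on (0.39, 0.39) = 0.39
NOT Q = 1 − 0.15 = 0.85
NOT Q AND T = min(a, b) on (0.85, 0.09) = 0.09
NOT Q = 1 − 0.15 = 0.85
NOT Q IMPLIES Q  [Reichenbach: 1 − a + a·b] with a=0.85, b=0.15 → 0.28
(NOT Q AND T) AND (NOT Q IMPLIES Q) = min(a, b) on (0.09, 0.28) = 0.09
((P AND NOT Q) OR P) OR ((NOT Q AND T) AND (NOT Q IMPLIES Q)) = max(a, b) on (0.39, 0.09) = 0.39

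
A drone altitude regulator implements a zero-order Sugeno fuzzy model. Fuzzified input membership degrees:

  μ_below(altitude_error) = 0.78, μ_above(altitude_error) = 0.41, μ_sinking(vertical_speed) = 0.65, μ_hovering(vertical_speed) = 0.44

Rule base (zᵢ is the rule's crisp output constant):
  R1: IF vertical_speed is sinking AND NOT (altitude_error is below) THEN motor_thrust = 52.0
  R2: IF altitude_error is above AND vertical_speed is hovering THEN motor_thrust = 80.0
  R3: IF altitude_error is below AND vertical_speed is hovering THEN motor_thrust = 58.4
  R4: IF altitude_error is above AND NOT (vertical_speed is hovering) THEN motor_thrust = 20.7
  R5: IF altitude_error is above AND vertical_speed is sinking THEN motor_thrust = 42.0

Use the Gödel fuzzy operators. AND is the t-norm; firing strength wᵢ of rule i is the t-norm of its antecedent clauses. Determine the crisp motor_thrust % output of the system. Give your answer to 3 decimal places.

R1 (z=52.0): sinking=0.65, ¬below=1−0.78=0.22; AND[min(a, b)] → w = 0.22
R2 (z=80.0): above=0.41, hovering=0.44; AND[min(a, b)] → w = 0.41
R3 (z=58.4): below=0.78, hovering=0.44; AND[min(a, b)] → w = 0.44
R4 (z=20.7): above=0.41, ¬hovering=1−0.44=0.56; AND[min(a, b)] → w = 0.41
R5 (z=42.0): above=0.41, sinking=0.65; AND[min(a, b)] → w = 0.41
Weighted average = (0.22·52.0 + 0.41·80.0 + 0.44·58.4 + 0.41·20.7 + 0.41·42.0) / (0.22 + 0.41 + 0.44 + 0.41 + 0.41)
  = 95.6430 / 1.8900 = 50.605

50.605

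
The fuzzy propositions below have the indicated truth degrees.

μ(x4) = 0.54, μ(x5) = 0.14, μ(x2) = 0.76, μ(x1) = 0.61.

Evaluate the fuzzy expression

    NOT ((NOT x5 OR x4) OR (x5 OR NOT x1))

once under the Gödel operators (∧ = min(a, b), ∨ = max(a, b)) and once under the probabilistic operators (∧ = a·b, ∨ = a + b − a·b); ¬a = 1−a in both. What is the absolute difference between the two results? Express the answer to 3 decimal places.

0.106

Under Gödel:
  NOT x5 = 1 − 0.14 = 0.86
  NOT x5 OR x4 = max(a, b) on (0.86, 0.54) = 0.86
  NOT x1 = 1 − 0.61 = 0.39
  x5 OR NOT x1 = max(a, b) on (0.14, 0.39) = 0.39
  (NOT x5 OR x4) OR (x5 OR NOT x1) = max(a, b) on (0.86, 0.39) = 0.86
  NOT ((NOT x5 OR x4) OR (x5 OR NOT x1)) = 1 − 0.86 = 0.14
  → value = 0.1400
Under probabilistic:
  NOT x5 = 1 − 0.1400 = 0.8600
  NOT x5 OR x4 = a + b − a·b on (0.8600, 0.5400) = 0.9356
  NOT x1 = 1 − 0.6100 = 0.3900
  x5 OR NOT x1 = a + b − a·b on (0.1400, 0.3900) = 0.4754
  (NOT x5 OR x4) OR (x5 OR NOT x1) = a + b − a·b on (0.9356, 0.4754) = 0.9662
  NOT ((NOT x5 OR x4) OR (x5 OR NOT x1)) = 1 − 0.9662 = 0.0338
  → value = 0.0338
|0.1400 − 0.0338| = 0.106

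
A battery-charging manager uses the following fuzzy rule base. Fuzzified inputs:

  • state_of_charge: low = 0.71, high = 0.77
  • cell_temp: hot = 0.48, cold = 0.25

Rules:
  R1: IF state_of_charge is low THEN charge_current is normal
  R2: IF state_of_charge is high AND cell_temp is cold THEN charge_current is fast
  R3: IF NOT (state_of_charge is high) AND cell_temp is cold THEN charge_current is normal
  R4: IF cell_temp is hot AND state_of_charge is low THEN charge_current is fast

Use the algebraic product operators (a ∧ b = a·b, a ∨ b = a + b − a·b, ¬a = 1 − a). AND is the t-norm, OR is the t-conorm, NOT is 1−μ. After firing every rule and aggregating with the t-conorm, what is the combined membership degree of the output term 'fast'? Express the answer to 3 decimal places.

R1: low=0.71 → w = 0.7100
R2: high=0.77, cold=0.25; AND[a·b] → w = 0.1925
R3: ¬high=1−0.77=0.23, cold=0.25; AND[a·b] → w = 0.0575
R4: hot=0.48, low=0.71; AND[a·b] → w = 0.3408
Rules with consequent 'fast': {R2, R4} → strengths 0.1925, 0.3408
Aggregate via t-conorm [a + b − a·b]: 0.4677

0.468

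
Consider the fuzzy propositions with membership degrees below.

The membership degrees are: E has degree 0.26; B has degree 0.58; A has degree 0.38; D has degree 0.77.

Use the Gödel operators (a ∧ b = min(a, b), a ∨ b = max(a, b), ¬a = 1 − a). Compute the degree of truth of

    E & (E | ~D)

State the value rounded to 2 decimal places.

0.26

~D = 1 − 0.77 = 0.23
E | ~D = max(a, b) on (0.26, 0.23) = 0.26
E & (E | ~D) = min(a, b) on (0.26, 0.26) = 0.26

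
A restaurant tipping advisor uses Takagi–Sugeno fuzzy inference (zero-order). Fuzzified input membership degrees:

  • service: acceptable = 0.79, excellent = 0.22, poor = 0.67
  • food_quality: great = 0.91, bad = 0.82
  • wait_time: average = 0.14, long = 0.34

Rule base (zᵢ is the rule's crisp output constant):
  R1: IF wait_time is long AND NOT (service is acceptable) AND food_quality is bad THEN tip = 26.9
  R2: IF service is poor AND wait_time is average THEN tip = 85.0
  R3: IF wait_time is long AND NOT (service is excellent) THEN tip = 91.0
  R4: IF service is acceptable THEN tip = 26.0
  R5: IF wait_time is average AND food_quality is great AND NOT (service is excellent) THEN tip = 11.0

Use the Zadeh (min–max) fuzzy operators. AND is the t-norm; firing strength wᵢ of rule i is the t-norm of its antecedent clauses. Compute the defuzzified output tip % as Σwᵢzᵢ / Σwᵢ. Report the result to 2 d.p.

R1 (z=26.9): long=0.34, ¬acceptable=1−0.79=0.21, bad=0.82; AND[min(a, b)] → w = 0.21
R2 (z=85.0): poor=0.67, average=0.14; AND[min(a, b)] → w = 0.14
R3 (z=91.0): long=0.34, ¬excellent=1−0.22=0.78; AND[min(a, b)] → w = 0.34
R4 (z=26.0): acceptable=0.79 → w = 0.79
R5 (z=11.0): average=0.14, great=0.91, ¬excellent=1−0.22=0.78; AND[min(a, b)] → w = 0.14
Weighted average = (0.21·26.9 + 0.14·85.0 + 0.34·91.0 + 0.79·26.0 + 0.14·11.0) / (0.21 + 0.14 + 0.34 + 0.79 + 0.14)
  = 70.5690 / 1.6200 = 43.56

43.56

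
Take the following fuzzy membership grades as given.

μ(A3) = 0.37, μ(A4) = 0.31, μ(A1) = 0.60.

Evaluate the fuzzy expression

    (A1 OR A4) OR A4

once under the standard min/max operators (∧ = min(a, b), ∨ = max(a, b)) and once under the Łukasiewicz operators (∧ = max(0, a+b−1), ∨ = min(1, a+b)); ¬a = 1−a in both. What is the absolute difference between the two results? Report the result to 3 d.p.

0.400

Under standard min/max:
  A1 OR A4 = max(a, b) on (0.60, 0.31) = 0.60
  (A1 OR A4) OR A4 = max(a, b) on (0.60, 0.31) = 0.60
  → value = 0.6000
Under Łukasiewicz:
  A1 OR A4 = min(1, a+b) on (0.60, 0.31) = 0.91
  (A1 OR A4) OR A4 = min(1, a+b) on (0.91, 0.31) = 1.00
  → value = 1.0000
|0.6000 − 1.0000| = 0.400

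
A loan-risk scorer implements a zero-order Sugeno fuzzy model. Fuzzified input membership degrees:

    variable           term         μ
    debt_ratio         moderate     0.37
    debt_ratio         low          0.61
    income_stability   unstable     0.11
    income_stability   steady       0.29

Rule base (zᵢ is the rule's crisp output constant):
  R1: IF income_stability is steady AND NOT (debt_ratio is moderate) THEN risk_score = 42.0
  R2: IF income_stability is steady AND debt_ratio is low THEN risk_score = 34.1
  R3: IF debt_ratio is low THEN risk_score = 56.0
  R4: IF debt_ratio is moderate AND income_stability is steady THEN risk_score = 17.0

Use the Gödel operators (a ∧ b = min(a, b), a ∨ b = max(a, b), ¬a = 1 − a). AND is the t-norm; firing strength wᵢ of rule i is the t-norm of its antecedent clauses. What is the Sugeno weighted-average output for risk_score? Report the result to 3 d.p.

41.324

R1 (z=42.0): steady=0.29, ¬moderate=1−0.37=0.63; AND[min(a, b)] → w = 0.29
R2 (z=34.1): steady=0.29, low=0.61; AND[min(a, b)] → w = 0.29
R3 (z=56.0): low=0.61 → w = 0.61
R4 (z=17.0): moderate=0.37, steady=0.29; AND[min(a, b)] → w = 0.29
Weighted average = (0.29·42.0 + 0.29·34.1 + 0.61·56.0 + 0.29·17.0) / (0.29 + 0.29 + 0.61 + 0.29)
  = 61.1590 / 1.4800 = 41.324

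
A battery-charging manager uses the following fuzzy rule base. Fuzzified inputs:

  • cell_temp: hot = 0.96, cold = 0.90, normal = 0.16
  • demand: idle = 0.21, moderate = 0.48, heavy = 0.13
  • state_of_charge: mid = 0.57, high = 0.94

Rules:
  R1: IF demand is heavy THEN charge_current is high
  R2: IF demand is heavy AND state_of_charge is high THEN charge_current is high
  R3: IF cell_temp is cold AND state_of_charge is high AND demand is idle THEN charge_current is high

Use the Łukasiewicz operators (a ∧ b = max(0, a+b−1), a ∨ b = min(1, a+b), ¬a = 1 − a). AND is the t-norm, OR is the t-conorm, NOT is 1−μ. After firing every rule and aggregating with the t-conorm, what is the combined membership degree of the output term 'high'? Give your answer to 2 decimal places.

0.25

R1: heavy=0.13 → w = 0.13
R2: heavy=0.13, high=0.94; AND[max(0, a+b−1)] → w = 0.07
R3: cold=0.90, high=0.94, idle=0.21; AND[max(0, a+b−1)] → w = 0.05
Rules with consequent 'high': {R1, R2, R3} → strengths 0.13, 0.07, 0.05
Aggregate via t-conorm [min(1, a+b)]: 0.25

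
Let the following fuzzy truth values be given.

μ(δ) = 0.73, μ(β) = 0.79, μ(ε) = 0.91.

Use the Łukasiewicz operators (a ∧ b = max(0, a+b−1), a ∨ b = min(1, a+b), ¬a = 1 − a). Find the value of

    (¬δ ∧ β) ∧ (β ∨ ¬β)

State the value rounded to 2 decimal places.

0.06

¬δ = 1 − 0.73 = 0.27
¬δ ∧ β = max(0, a+b−1) on (0.27, 0.79) = 0.06
¬β = 1 − 0.79 = 0.21
β ∨ ¬β = min(1, a+b) on (0.79, 0.21) = 1.00
(¬δ ∧ β) ∧ (β ∨ ¬β) = max(0, a+b−1) on (0.06, 1.00) = 0.06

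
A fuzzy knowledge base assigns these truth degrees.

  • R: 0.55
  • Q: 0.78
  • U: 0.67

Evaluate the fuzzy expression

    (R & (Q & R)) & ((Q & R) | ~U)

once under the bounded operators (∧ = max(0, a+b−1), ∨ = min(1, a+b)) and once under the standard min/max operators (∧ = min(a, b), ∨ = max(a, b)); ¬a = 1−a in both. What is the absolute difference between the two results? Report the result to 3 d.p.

Under bounded:
  Q & R = max(0, a+b−1) on (0.78, 0.55) = 0.33
  R & (Q & R) = max(0, a+b−1) on (0.55, 0.33) = 0.00
  Q & R = max(0, a+b−1) on (0.78, 0.55) = 0.33
  ~U = 1 − 0.67 = 0.33
  (Q & R) | ~U = min(1, a+b) on (0.33, 0.33) = 0.66
  (R & (Q & R)) & ((Q & R) | ~U) = max(0, a+b−1) on (0.00, 0.66) = 0.00
  → value = 0.0000
Under standard min/max:
  Q & R = min(a, b) on (0.78, 0.55) = 0.55
  R & (Q & R) = min(a, b) on (0.55, 0.55) = 0.55
  Q & R = min(a, b) on (0.78, 0.55) = 0.55
  ~U = 1 − 0.67 = 0.33
  (Q & R) | ~U = max(a, b) on (0.55, 0.33) = 0.55
  (R & (Q & R)) & ((Q & R) | ~U) = min(a, b) on (0.55, 0.55) = 0.55
  → value = 0.5500
|0.0000 − 0.5500| = 0.550

0.550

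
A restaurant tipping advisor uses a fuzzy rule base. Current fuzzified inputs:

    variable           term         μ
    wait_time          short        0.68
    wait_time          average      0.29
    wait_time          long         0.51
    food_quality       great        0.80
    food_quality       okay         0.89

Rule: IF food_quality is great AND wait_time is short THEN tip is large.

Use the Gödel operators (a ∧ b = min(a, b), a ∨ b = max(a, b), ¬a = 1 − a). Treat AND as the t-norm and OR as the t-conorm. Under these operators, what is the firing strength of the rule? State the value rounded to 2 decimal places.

0.68

firing strength: great=0.80, short=0.68; AND[min(a, b)] → w = 0.68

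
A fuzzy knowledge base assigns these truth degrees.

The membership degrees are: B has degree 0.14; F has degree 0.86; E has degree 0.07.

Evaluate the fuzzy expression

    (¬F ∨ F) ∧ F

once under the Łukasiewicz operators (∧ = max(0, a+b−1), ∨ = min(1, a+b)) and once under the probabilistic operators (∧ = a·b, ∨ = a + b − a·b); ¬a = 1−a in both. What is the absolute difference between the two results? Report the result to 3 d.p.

0.104

Under Łukasiewicz:
  ¬F = 1 − 0.86 = 0.14
  ¬F ∨ F = min(1, a+b) on (0.14, 0.86) = 1.00
  (¬F ∨ F) ∧ F = max(0, a+b−1) on (1.00, 0.86) = 0.86
  → value = 0.8600
Under probabilistic:
  ¬F = 1 − 0.8600 = 0.1400
  ¬F ∨ F = a + b − a·b on (0.1400, 0.8600) = 0.8796
  (¬F ∨ F) ∧ F = a·b on (0.8796, 0.8600) = 0.7565
  → value = 0.7565
|0.8600 − 0.7565| = 0.104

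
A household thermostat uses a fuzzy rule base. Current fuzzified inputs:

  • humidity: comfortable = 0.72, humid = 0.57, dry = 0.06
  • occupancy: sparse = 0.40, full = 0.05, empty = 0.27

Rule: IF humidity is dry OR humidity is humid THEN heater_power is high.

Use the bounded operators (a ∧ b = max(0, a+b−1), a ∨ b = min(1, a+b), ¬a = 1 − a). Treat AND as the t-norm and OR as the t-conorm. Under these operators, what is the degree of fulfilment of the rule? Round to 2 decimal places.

firing strength: dry=0.06, humid=0.57; OR[min(1, a+b)] → w = 0.63

0.63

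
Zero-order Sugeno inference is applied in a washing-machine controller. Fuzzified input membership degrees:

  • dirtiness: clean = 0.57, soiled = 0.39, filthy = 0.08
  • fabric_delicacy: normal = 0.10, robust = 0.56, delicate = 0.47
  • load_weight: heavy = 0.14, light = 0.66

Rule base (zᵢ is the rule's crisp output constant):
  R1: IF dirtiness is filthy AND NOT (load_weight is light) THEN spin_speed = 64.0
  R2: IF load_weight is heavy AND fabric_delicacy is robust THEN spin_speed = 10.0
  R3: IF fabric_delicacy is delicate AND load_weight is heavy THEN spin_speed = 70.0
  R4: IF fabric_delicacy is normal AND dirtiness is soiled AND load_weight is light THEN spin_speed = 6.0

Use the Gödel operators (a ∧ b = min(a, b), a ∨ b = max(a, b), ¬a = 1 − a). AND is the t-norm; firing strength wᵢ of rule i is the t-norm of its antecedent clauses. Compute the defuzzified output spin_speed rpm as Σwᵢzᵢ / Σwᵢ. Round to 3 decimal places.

36.783

R1 (z=64.0): filthy=0.08, ¬light=1−0.66=0.34; AND[min(a, b)] → w = 0.08
R2 (z=10.0): heavy=0.14, robust=0.56; AND[min(a, b)] → w = 0.14
R3 (z=70.0): delicate=0.47, heavy=0.14; AND[min(a, b)] → w = 0.14
R4 (z=6.0): normal=0.10, soiled=0.39, light=0.66; AND[min(a, b)] → w = 0.10
Weighted average = (0.08·64.0 + 0.14·10.0 + 0.14·70.0 + 0.10·6.0) / (0.08 + 0.14 + 0.14 + 0.10)
  = 16.9200 / 0.4600 = 36.783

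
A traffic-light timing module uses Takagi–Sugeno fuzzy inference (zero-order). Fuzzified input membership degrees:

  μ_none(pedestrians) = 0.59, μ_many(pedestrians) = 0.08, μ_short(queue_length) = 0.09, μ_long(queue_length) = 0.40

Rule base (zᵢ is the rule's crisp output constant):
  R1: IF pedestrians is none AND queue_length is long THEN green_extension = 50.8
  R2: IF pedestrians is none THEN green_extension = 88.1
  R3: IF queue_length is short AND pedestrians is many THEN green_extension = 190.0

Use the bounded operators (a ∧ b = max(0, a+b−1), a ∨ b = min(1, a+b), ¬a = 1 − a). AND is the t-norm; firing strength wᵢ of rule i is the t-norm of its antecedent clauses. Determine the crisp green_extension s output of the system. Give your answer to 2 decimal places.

88.10

R1 (z=50.8): none=0.59, long=0.40; AND[max(0, a+b−1)] → w = 0.00
R2 (z=88.1): none=0.59 → w = 0.59
R3 (z=190.0): short=0.09, many=0.08; AND[max(0, a+b−1)] → w = 0.00
Weighted average = (0.00·50.8 + 0.59·88.1 + 0.00·190.0) / (0.00 + 0.59 + 0.00)
  = 51.9790 / 0.5900 = 88.10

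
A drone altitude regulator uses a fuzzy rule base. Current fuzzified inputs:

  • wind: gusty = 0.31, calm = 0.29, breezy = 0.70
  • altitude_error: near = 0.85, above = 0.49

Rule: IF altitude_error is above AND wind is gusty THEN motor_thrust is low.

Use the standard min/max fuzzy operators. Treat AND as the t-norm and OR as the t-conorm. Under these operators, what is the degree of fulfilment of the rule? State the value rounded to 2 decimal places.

firing strength: above=0.49, gusty=0.31; AND[min(a, b)] → w = 0.31

0.31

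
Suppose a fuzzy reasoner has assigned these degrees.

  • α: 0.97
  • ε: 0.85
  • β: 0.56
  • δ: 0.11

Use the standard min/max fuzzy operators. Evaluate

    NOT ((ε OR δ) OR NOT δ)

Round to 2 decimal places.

ε OR δ = max(a, b) on (0.85, 0.11) = 0.85
NOT δ = 1 − 0.11 = 0.89
(ε OR δ) OR NOT δ = max(a, b) on (0.85, 0.89) = 0.89
NOT ((ε OR δ) OR NOT δ) = 1 − 0.89 = 0.11

0.11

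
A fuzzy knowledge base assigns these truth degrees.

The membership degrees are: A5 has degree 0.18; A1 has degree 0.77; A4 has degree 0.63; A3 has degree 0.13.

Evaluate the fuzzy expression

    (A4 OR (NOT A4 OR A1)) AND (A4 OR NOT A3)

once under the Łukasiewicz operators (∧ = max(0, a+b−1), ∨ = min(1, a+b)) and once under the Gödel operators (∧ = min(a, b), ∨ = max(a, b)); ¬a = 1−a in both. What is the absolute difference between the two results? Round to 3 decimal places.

0.230

Under Łukasiewicz:
  NOT A4 = 1 − 0.63 = 0.37
  NOT A4 OR A1 = min(1, a+b) on (0.37, 0.77) = 1.00
  A4 OR (NOT A4 OR A1) = min(1, a+b) on (0.63, 1.00) = 1.00
  NOT A3 = 1 − 0.13 = 0.87
  A4 OR NOT A3 = min(1, a+b) on (0.63, 0.87) = 1.00
  (A4 OR (NOT A4 OR A1)) AND (A4 OR NOT A3) = max(0, a+b−1) on (1.00, 1.00) = 1.00
  → value = 1.0000
Under Gödel:
  NOT A4 = 1 − 0.63 = 0.37
  NOT A4 OR A1 = max(a, b) on (0.37, 0.77) = 0.77
  A4 OR (NOT A4 OR A1) = max(a, b) on (0.63, 0.77) = 0.77
  NOT A3 = 1 − 0.13 = 0.87
  A4 OR NOT A3 = max(a, b) on (0.63, 0.87) = 0.87
  (A4 OR (NOT A4 OR A1)) AND (A4 OR NOT A3) = min(a, b) on (0.77, 0.87) = 0.77
  → value = 0.7700
|1.0000 − 0.7700| = 0.230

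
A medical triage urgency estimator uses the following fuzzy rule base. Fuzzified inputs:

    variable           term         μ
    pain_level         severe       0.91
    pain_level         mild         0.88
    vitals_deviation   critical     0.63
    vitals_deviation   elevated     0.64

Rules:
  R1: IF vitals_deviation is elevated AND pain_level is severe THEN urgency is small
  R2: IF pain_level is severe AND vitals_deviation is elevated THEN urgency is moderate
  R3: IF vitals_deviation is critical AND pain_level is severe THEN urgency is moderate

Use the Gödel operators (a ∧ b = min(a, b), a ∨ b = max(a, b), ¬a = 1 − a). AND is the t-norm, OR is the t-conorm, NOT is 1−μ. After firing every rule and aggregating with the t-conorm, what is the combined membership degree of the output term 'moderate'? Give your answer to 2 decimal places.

0.64

R1: elevated=0.64, severe=0.91; AND[min(a, b)] → w = 0.64
R2: severe=0.91, elevated=0.64; AND[min(a, b)] → w = 0.64
R3: critical=0.63, severe=0.91; AND[min(a, b)] → w = 0.63
Rules with consequent 'moderate': {R2, R3} → strengths 0.64, 0.63
Aggregate via t-conorm [max(a, b)]: 0.64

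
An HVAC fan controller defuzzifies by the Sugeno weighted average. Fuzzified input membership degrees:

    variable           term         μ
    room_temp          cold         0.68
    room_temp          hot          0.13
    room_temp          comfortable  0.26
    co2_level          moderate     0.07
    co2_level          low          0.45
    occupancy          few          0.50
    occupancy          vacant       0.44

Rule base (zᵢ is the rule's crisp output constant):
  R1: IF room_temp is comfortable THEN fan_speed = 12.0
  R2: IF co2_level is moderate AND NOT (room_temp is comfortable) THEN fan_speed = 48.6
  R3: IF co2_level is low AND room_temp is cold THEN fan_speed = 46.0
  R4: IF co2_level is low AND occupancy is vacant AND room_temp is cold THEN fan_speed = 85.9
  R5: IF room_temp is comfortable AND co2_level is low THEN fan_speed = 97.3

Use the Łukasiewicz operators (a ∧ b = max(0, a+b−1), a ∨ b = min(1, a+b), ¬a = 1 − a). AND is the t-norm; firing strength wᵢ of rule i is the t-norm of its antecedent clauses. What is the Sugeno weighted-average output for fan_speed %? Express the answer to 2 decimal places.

R1 (z=12.0): comfortable=0.26 → w = 0.26
R2 (z=48.6): moderate=0.07, ¬comfortable=1−0.26=0.74; AND[max(0, a+b−1)] → w = 0.00
R3 (z=46.0): low=0.45, cold=0.68; AND[max(0, a+b−1)] → w = 0.13
R4 (z=85.9): low=0.45, vacant=0.44, cold=0.68; AND[max(0, a+b−1)] → w = 0.00
R5 (z=97.3): comfortable=0.26, low=0.45; AND[max(0, a+b−1)] → w = 0.00
Weighted average = (0.26·12.0 + 0.00·48.6 + 0.13·46.0 + 0.00·85.9 + 0.00·97.3) / (0.26 + 0.00 + 0.13 + 0.00 + 0.00)
  = 9.1000 / 0.3900 = 23.33

23.33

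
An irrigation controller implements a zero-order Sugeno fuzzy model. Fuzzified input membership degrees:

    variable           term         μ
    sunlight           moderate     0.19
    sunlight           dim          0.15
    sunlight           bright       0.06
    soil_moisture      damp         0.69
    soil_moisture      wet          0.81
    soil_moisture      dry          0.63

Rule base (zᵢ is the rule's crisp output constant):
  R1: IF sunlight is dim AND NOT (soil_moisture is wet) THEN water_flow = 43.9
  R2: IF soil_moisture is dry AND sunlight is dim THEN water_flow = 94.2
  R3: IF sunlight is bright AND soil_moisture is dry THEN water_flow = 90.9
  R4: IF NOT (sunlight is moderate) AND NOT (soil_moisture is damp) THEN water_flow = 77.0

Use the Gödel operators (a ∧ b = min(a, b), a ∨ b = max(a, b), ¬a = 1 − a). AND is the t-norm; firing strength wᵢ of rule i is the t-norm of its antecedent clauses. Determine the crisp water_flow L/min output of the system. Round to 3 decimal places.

R1 (z=43.9): dim=0.15, ¬wet=1−0.81=0.19; AND[min(a, b)] → w = 0.15
R2 (z=94.2): dry=0.63, dim=0.15; AND[min(a, b)] → w = 0.15
R3 (z=90.9): bright=0.06, dry=0.63; AND[min(a, b)] → w = 0.06
R4 (z=77.0): ¬moderate=1−0.19=0.81, ¬damp=1−0.69=0.31; AND[min(a, b)] → w = 0.31
Weighted average = (0.15·43.9 + 0.15·94.2 + 0.06·90.9 + 0.31·77.0) / (0.15 + 0.15 + 0.06 + 0.31)
  = 50.0390 / 0.6700 = 74.685

74.685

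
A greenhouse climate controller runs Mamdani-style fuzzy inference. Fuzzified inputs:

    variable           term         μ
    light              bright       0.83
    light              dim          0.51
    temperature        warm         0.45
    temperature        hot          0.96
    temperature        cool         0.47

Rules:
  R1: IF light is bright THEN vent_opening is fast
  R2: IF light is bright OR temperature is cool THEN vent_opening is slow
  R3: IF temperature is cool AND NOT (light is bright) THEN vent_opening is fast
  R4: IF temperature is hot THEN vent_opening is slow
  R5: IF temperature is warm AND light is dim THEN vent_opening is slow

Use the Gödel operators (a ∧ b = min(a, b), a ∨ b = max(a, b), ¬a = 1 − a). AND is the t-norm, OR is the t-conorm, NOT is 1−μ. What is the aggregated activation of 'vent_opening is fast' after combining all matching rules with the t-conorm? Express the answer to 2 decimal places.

0.83

R1: bright=0.83 → w = 0.83
R2: bright=0.83, cool=0.47; OR[max(a, b)] → w = 0.83
R3: cool=0.47, ¬bright=1−0.83=0.17; AND[min(a, b)] → w = 0.17
R4: hot=0.96 → w = 0.96
R5: warm=0.45, dim=0.51; AND[min(a, b)] → w = 0.45
Rules with consequent 'fast': {R1, R3} → strengths 0.83, 0.17
Aggregate via t-conorm [max(a, b)]: 0.83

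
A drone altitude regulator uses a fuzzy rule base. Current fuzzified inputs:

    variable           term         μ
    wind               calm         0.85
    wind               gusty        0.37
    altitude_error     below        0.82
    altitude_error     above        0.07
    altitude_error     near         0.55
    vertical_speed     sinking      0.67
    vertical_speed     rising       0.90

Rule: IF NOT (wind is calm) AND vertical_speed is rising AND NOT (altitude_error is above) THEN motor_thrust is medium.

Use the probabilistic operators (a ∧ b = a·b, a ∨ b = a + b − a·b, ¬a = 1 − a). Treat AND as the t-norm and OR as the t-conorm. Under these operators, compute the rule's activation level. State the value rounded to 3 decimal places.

firing strength: ¬calm=1−0.85=0.15, rising=0.90, ¬above=1−0.07=0.93; AND[a·b] → w = 0.1256

0.126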